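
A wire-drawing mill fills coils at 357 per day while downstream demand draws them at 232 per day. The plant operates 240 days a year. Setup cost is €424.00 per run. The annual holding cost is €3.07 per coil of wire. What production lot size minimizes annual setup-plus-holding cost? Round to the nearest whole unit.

Annual demand D = 232 × 240 = 55,680.
Production build-up factor (1 − d/p) = 1 − 232/357 = 0.3501.
Q* = √(2DS / (H(1 − d/p))) = √(2 × 55,680 × 424 / (3.07 × 0.3501)).
= √(47,216,640 / 1.0749) ≈ 6627.618.

Q* ≈ 6,628 coils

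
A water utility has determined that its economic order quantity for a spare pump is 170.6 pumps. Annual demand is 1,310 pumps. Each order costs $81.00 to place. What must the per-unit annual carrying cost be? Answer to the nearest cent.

H ≈ $7.29

Invert the EOQ relation Q*² = 2DS/H.
From Q* = √(2DS/H): H = 2DS / Q*² = 2 × 1,310 × 81 / 170.6² = 7.2917.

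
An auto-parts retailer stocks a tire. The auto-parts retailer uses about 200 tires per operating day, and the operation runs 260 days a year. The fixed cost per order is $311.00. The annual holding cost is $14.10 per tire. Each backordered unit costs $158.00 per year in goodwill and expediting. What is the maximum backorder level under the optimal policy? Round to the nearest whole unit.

S* ≈ 130 tires

Annual demand D = 200 × 260 = 52,000.
With planned backorders, Q* = √(2DS/H) · √((H+B)/B).
√(2DS/H) = √(2 × 52,000 × 311 / 14.1) = 1514.563.
√((H+B)/B) = √((14.1+158)/158) = 1.0437.
Q* ≈ 1580.699.
S* = Q* · H/(H+B) = 1580.699 × 14.1/172.1 ≈ 129.505.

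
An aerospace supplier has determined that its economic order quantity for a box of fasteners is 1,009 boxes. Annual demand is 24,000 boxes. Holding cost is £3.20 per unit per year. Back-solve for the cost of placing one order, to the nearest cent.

S ≈ £67.87

Invert the EOQ relation Q*² = 2DS/H.
From Q* = √(2DS/H): S = Q*²H / (2D) = 1,009² × 3.2 / (2 × 24,000) = 67.8721.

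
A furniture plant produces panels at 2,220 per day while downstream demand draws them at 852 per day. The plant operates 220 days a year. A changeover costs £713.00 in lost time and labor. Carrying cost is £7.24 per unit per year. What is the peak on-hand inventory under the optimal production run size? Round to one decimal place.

I_max ≈ 4,769.7 panels

Annual demand D = 852 × 220 = 187,440.
Production build-up factor (1 − d/p) = 1 − 852/2,220 = 0.6162.
Q* = √(2DS / (H(1 − d/p))) = √(2 × 187,440 × 713 / (7.24 × 0.6162)).
= √(267,289,440 / 4.4614) ≈ 7740.251.
Maximum inventory = Q*(1 − d/p) = 7740.251 × 0.6162 ≈ 4769.668.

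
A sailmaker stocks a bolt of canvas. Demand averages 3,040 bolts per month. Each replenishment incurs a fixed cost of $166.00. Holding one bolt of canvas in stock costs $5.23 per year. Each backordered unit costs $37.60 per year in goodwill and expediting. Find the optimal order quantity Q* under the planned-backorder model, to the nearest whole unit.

Annual demand D = 3,040 × 12 = 36,480.
With planned backorders, Q* = √(2DS/H) · √((H+B)/B).
√(2DS/H) = √(2 × 36,480 × 166 / 5.23) = 1521.758.
√((H+B)/B) = √((5.23+37.6)/37.6) = 1.0673.
Q* ≈ 1624.148.

Q* ≈ 1,624 bolts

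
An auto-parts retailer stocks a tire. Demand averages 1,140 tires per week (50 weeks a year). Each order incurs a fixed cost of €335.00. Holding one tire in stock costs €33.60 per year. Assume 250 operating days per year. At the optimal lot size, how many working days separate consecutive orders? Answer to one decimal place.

T ≈ 4.7 days

Annual demand D = 1,140 × 50 = 57,000.
EOQ = √(2DS/H) = √(2 × 57,000 × 335 / 33.6) ≈ 1066.12.
Cycle time = Q*/D × 250 = 1066.12 / 57,000 × 250 ≈ 4.676 days.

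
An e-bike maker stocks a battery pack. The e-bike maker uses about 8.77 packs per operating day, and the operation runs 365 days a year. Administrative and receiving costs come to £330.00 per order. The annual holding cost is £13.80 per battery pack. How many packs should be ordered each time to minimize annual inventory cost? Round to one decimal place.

Annual demand D = 8.77 × 365 = 3,201.05.
EOQ = √(2DS / H) = √(2 × 3,201.05 × 330 / 13.8).
= √(2,112,693 / 13.8) = √153,093.6957 ≈ 391.272.

Q* ≈ 391.3 packs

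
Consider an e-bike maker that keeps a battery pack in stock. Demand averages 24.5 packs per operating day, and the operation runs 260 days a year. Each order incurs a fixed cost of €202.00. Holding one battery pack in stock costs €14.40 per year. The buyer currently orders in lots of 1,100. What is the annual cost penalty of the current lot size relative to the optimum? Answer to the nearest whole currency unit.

Annual demand D = 24.5 × 260 = 6,370.
EOQ = √(2DS/H) = √(2 × 6,370 × 202 / 14.4) ≈ 422.75.
Cost at Q* = (D/Q*)S + (Q*/2)H = √(2DSH) ≈ €6,087.54.
Cost at Q = 1,100: (6,370/1,100)×202 + (1,100/2)×14.4 = €1,169.76 + €7,920.00 = €9,089.76.
Excess = €9,089.76 − €6,087.54 = €3,002.23.

Extra cost ≈ €3,002 per year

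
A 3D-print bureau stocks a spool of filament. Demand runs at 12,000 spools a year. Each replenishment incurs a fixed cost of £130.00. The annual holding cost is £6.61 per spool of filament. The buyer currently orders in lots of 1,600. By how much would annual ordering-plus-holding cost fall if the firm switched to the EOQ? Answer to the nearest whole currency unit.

Extra cost ≈ £1,722 per year

EOQ = √(2DS/H) = √(2 × 12,000 × 130 / 6.61) ≈ 687.03.
Cost at Q* = (D/Q*)S + (Q*/2)H = √(2DSH) ≈ £4,541.28.
Cost at Q = 1,600: (12,000/1,600)×130 + (1,600/2)×6.61 = £975.00 + £5,288.00 = £6,263.00.
Excess = £6,263.00 − £4,541.28 = £1,721.72.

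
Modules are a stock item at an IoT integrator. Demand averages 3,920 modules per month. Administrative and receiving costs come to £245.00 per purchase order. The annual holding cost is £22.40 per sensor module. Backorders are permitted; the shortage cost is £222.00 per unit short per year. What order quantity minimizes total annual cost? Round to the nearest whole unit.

Annual demand D = 3,920 × 12 = 47,040.
With planned backorders, Q* = √(2DS/H) · √((H+B)/B).
√(2DS/H) = √(2 × 47,040 × 245 / 22.4) = 1014.396.
√((H+B)/B) = √((22.4+222)/222) = 1.0492.
Q* ≈ 1064.343.

Q* ≈ 1,064 modules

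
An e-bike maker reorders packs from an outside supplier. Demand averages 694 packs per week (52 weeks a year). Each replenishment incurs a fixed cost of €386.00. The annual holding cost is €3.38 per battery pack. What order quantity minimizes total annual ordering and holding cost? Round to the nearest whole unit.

Annual demand D = 694 × 52 = 36,088.
EOQ = √(2DS / H) = √(2 × 36,088 × 386 / 3.38).
= √(27,859,936 / 3.38) = √8,242,584.6154 ≈ 2870.990.

Q* ≈ 2,871 packs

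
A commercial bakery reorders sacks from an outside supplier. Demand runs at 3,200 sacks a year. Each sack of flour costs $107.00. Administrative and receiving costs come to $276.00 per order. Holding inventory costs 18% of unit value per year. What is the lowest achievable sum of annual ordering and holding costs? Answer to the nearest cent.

Holding cost H = 0.18 × $107.00 = $19.2600 per unit per year.
Q* = √(2DS/H) = √(2 × 3,200 × 276 / 19.26) ≈ 302.84.
At the optimum the two cost components are equal, so total cost = 2·(Q*/2)H = Q*·H.
Minimum total = √(2DSH) = √(2 × 3,200 × 276 × 19.26) ≈ 5832.741.

TC* ≈ $5,832.74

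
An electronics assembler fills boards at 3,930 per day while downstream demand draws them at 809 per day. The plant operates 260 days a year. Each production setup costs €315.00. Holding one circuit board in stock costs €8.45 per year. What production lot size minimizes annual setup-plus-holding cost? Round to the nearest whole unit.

Q* ≈ 4,444 boards

Annual demand D = 809 × 260 = 210,340.
Production build-up factor (1 − d/p) = 1 − 809/3,930 = 0.7941.
Q* = √(2DS / (H(1 − d/p))) = √(2 × 210,340 × 315 / (8.45 × 0.7941)).
= √(132,514,200 / 6.7105) ≈ 4443.777.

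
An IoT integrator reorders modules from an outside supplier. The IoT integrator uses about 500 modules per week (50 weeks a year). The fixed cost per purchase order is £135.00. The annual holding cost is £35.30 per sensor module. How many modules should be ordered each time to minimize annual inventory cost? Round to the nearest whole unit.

Q* ≈ 437 modules

Annual demand D = 500 × 50 = 25,000.
EOQ = √(2DS / H) = √(2 × 25,000 × 135 / 35.3).
= √(6,750,000 / 35.3) = √191,218.1303 ≈ 437.285.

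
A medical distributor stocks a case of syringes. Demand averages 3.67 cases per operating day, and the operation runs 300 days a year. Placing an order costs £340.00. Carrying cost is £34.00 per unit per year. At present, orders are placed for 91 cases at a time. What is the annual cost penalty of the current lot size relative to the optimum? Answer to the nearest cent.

Extra cost ≈ £615.32 per year

Annual demand D = 3.67 × 300 = 1,101.
EOQ = √(2DS/H) = √(2 × 1,101 × 340 / 34) ≈ 148.39.
Cost at Q* = (D/Q*)S + (Q*/2)H = √(2DSH) ≈ £5,045.31.
Cost at Q = 91: (1,101/91)×340 + (91/2)×34 = £4,113.63 + £1,547.00 = £5,660.63.
Excess = £5,660.63 − £5,045.31 = £615.32.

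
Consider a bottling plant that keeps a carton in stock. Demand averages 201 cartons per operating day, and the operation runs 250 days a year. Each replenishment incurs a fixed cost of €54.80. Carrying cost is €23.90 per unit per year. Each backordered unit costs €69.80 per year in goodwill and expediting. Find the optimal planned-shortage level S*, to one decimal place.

S* ≈ 141.9 cartons

Annual demand D = 201 × 250 = 50,250.
With planned backorders, Q* = √(2DS/H) · √((H+B)/B).
√(2DS/H) = √(2 × 50,250 × 54.8 / 23.9) = 480.037.
√((H+B)/B) = √((23.9+69.8)/69.8) = 1.1586.
Q* ≈ 556.181.
S* = Q* · H/(H+B) = 556.181 × 23.9/93.7 ≈ 141.865.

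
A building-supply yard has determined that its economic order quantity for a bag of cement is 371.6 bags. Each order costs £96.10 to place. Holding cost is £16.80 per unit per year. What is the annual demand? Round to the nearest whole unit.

D ≈ 12,070 bags per year

Invert the EOQ relation Q*² = 2DS/H.
From Q* = √(2DS/H): D = Q*²H / (2S) = 371.6² × 16.8 / (2 × 96.1) = 12070.001.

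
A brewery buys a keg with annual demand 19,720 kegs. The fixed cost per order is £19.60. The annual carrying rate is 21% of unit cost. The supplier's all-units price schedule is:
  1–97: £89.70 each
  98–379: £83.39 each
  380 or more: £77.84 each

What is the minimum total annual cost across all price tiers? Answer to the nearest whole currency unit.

Holding cost per unit per year at price C is H = 0.21·C.
For each price level, check whether its EOQ is feasible; otherwise the best quantity at that price is the breakpoint.
Tier 1 (£89.70): EOQ = 202.6 exceeds tier's upper bound 97, so this tier is dominated.
EOQ at £83.39 = 210.1 (feasible in tier 2): TC = 19,720×£83.39 + (19,720/210.1)×19.6 + (210.1/2)×0.21×£83.39 = £1,648,130.08.
EOQ at £77.84 = 217.5 < 380, so use break Q=380: TC = 19,720×£77.84 + (19,720/380.0)×19.6 + (380.0/2)×0.21×£77.84 = £1,539,127.75.
Lowest total cost among the candidates is at Q = 380.0.

TC* ≈ £1,539,128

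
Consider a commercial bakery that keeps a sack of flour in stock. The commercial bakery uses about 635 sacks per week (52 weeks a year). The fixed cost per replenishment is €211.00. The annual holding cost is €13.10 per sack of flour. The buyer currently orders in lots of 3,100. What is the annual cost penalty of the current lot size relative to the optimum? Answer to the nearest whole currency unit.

Annual demand D = 635 × 52 = 33,020.
EOQ = √(2DS/H) = √(2 × 33,020 × 211 / 13.1) ≈ 1031.36.
Cost at Q* = (D/Q*)S + (Q*/2)H = √(2DSH) ≈ €13,510.78.
Cost at Q = 3,100: (33,020/3,100)×211 + (3,100/2)×13.1 = €2,247.49 + €20,305.00 = €22,552.49.
Excess = €22,552.49 − €13,510.78 = €9,041.71.

Extra cost ≈ €9,042 per year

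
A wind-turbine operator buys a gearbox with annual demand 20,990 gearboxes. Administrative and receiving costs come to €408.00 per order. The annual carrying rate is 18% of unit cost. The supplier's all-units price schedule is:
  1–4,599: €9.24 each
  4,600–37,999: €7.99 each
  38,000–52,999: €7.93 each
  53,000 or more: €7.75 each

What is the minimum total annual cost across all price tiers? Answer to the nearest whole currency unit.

TC* ≈ €172,880

Holding cost per unit per year at price C is H = 0.18·C.
For each price level, check whether its EOQ is feasible; otherwise the best quantity at that price is the breakpoint.
EOQ at €9.24 = 3209.1 (feasible in tier 1): TC = 20,990×€9.24 + (20,990/3209.1)×408 + (3209.1/2)×0.18×€9.24 = €199,284.92.
EOQ at €7.99 = 3451.0 < 4600, so use break Q=4600: TC = 20,990×€7.99 + (20,990/4600.0)×408 + (4600.0/2)×0.18×€7.99 = €172,879.68.
EOQ at €7.93 = 3464.0 < 38000, so use break Q=38000: TC = 20,990×€7.93 + (20,990/38000.0)×408 + (38000.0/2)×0.18×€7.93 = €193,796.67.
EOQ at €7.75 = 3504.0 < 53000, so use break Q=53000: TC = 20,990×€7.75 + (20,990/53000.0)×408 + (53000.0/2)×0.18×€7.75 = €199,801.58.
Lowest total cost among the candidates is at Q = 4600.0.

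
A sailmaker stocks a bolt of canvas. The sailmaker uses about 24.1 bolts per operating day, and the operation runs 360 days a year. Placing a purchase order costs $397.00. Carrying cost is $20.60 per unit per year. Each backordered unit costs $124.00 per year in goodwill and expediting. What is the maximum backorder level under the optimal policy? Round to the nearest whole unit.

Annual demand D = 24.1 × 360 = 8,676.
With planned backorders, Q* = √(2DS/H) · √((H+B)/B).
√(2DS/H) = √(2 × 8,676 × 397 / 20.6) = 578.278.
√((H+B)/B) = √((20.6+124)/124) = 1.0799.
Q* ≈ 624.467.
S* = Q* · H/(H+B) = 624.467 × 20.6/144.6 ≈ 88.963.

S* ≈ 89 bolts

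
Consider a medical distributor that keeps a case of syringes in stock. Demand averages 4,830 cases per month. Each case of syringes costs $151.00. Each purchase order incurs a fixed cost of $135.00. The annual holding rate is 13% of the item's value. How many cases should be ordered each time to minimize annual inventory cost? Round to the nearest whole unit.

Annual demand D = 4,830 × 12 = 57,960.
Holding cost H = 0.13 × $151.00 = $19.6300 per unit per year.
EOQ = √(2DS / H) = √(2 × 57,960 × 135 / 19.63).
= √(15,649,200 / 19.63) = √797,208.3546 ≈ 892.865.

Q* ≈ 893 cases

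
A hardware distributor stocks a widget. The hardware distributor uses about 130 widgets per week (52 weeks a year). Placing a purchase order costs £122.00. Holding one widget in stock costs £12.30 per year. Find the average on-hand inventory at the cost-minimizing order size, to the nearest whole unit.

Average inventory ≈ 183 widgets

Annual demand D = 130 × 52 = 6,760.
EOQ = √(2DS/H) = √(2 × 6,760 × 122 / 12.3) ≈ 366.20.
Average inventory = Q*/2 ≈ 366.20 / 2 = 183.099.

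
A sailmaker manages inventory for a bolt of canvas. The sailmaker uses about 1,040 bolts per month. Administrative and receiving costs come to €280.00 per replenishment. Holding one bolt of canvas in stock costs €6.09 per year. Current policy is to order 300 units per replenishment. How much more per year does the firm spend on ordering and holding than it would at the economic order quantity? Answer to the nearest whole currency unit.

Annual demand D = 1,040 × 12 = 12,480.
EOQ = √(2DS/H) = √(2 × 12,480 × 280 / 6.09) ≈ 1071.25.
Cost at Q* = (D/Q*)S + (Q*/2)H = √(2DSH) ≈ €6,523.94.
Cost at Q = 300: (12,480/300)×280 + (300/2)×6.09 = €11,648.00 + €913.50 = €12,561.50.
Excess = €12,561.50 − €6,523.94 = €6,037.56.

Extra cost ≈ €6,038 per year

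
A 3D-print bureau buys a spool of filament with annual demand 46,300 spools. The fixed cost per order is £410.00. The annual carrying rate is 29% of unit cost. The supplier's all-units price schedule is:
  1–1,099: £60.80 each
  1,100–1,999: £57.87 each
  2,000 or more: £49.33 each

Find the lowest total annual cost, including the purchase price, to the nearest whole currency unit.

TC* ≈ £2,307,776

Holding cost per unit per year at price C is H = 0.29·C.
For each price level, check whether its EOQ is feasible; otherwise the best quantity at that price is the breakpoint.
Tier 1 (£60.80): EOQ = 1467.4 exceeds tier's upper bound 1099, so this tier is dominated.
EOQ at £57.87 = 1504.1 (feasible in tier 2): TC = 46,300×£57.87 + (46,300/1504.1)×410 + (1504.1/2)×0.29×£57.87 = £2,704,622.97.
EOQ at £49.33 = 1629.1 < 2000, so use break Q=2000: TC = 46,300×£49.33 + (46,300/2000.0)×410 + (2000.0/2)×0.29×£49.33 = £2,307,776.20.
Lowest total cost among the candidates is at Q = 2000.0.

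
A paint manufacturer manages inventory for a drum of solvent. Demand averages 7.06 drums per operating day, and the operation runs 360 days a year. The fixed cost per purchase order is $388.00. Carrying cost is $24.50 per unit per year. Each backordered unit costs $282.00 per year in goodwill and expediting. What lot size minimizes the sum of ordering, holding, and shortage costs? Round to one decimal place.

Annual demand D = 7.06 × 360 = 2,541.6.
With planned backorders, Q* = √(2DS/H) · √((H+B)/B).
√(2DS/H) = √(2 × 2,541.6 × 388 / 24.5) = 283.727.
√((H+B)/B) = √((24.5+282)/282) = 1.0425.
Q* ≈ 295.796.

Q* ≈ 295.8 drums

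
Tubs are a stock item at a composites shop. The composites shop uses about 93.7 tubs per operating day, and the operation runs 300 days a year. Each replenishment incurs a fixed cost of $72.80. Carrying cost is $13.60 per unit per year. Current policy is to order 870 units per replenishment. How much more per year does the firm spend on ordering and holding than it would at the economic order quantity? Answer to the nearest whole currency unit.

Extra cost ≈ $807 per year

Annual demand D = 93.7 × 300 = 28,110.
EOQ = √(2DS/H) = √(2 × 28,110 × 72.8 / 13.6) ≈ 548.58.
Cost at Q* = (D/Q*)S + (Q*/2)H = √(2DSH) ≈ $7,460.72.
Cost at Q = 870: (28,110/870)×72.8 + (870/2)×13.6 = $2,352.19 + $5,916.00 = $8,268.19.
Excess = $8,268.19 − $7,460.72 = $807.48.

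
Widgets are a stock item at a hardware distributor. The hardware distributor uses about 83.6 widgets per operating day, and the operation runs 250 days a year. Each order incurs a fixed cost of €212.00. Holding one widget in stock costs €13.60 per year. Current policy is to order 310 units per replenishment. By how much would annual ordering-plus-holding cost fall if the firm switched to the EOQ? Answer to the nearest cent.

Extra cost ≈ €5,422.85 per year

Annual demand D = 83.6 × 250 = 20,900.
EOQ = √(2DS/H) = √(2 × 20,900 × 212 / 13.6) ≈ 807.21.
Cost at Q* = (D/Q*)S + (Q*/2)H = √(2DSH) ≈ €10,978.06.
Cost at Q = 310: (20,900/310)×212 + (310/2)×13.6 = €14,292.90 + €2,108.00 = €16,400.90.
Excess = €16,400.90 − €10,978.06 = €5,422.85.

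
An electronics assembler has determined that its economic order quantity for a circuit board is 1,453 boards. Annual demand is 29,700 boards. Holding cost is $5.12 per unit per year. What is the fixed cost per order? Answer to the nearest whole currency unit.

S ≈ $182

Squaring Q* = √(2DS/H) gives Q*² = 2DS/H.
From Q* = √(2DS/H): S = Q*²H / (2D) = 1,453² × 5.12 / (2 × 29,700) = 181.9763.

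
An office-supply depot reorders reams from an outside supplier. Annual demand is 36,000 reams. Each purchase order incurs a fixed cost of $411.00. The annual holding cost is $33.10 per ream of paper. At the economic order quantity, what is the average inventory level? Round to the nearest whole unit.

The optimal lot size = √(2DS/H) = √(2 × 36,000 × 411 / 33.1) ≈ 945.53.
Average inventory = Q*/2 ≈ 945.53 / 2 = 472.763.

Average inventory ≈ 473 reams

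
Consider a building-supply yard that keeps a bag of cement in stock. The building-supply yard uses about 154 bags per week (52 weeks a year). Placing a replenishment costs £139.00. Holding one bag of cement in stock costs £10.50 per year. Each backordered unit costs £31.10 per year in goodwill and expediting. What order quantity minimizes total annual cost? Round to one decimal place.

Q* ≈ 532.5 bags

Annual demand D = 154 × 52 = 8,008.
With planned backorders, Q* = √(2DS/H) · √((H+B)/B).
√(2DS/H) = √(2 × 8,008 × 139 / 10.5) = 460.458.
√((H+B)/B) = √((10.5+31.1)/31.1) = 1.1566.
Q* ≈ 532.545.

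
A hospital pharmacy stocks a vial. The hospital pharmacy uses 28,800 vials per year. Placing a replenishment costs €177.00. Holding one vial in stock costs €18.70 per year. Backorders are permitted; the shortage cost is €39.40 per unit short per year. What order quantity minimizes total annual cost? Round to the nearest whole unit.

Q* ≈ 897 vials

With planned backorders, Q* = √(2DS/H) · √((H+B)/B).
√(2DS/H) = √(2 × 28,800 × 177 / 18.7) = 738.375.
√((H+B)/B) = √((18.7+39.4)/39.4) = 1.2143.
Q* ≈ 896.638.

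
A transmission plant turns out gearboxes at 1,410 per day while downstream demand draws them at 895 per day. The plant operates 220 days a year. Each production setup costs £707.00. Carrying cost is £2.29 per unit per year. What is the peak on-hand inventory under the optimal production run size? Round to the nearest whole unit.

I_max ≈ 6,664 gearboxes

Annual demand D = 895 × 220 = 196,900.
Production build-up factor (1 − d/p) = 1 − 895/1,410 = 0.3652.
Q* = √(2DS / (H(1 − d/p))) = √(2 × 196,900 × 707 / (2.29 × 0.3652)).
= √(278,416,600 / 0.8364) ≈ 18244.660.
Maximum inventory = Q*(1 − d/p) = 18244.660 × 0.3652 ≈ 6663.830.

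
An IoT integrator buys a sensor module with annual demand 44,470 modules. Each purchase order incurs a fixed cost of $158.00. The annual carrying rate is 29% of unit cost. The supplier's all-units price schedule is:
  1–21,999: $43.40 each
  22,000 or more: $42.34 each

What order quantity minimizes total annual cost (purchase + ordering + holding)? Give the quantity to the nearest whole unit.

Q* ≈ 1,057 modules

Holding cost per unit per year at price C is H = 0.29·C.
Evaluate total cost at each tier's feasible EOQ or, if the EOQ is below the tier, at the tier's minimum quantity.
EOQ at $43.40 = 1056.7 (feasible in tier 1): TC = 44,470×$43.40 + (44,470/1056.7)×158 + (1056.7/2)×0.29×$43.40 = $1,943,297.06.
EOQ at $42.34 = 1069.8 < 22000, so use break Q=22000: TC = 44,470×$42.34 + (44,470/22000.0)×158 + (22000.0/2)×0.29×$42.34 = $2,018,243.78.
Lowest total cost is $1,943,297.06 at Q = 1056.7.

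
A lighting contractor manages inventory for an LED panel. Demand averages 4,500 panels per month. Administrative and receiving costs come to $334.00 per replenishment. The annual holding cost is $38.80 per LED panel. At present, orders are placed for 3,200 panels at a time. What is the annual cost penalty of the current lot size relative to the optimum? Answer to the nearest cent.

Annual demand D = 4,500 × 12 = 54,000.
EOQ = √(2DS/H) = √(2 × 54,000 × 334 / 38.8) ≈ 964.20.
Cost at Q* = (D/Q*)S + (Q*/2)H = √(2DSH) ≈ $37,411.14.
Cost at Q = 3,200: (54,000/3,200)×334 + (3,200/2)×38.8 = $5,636.25 + $62,080.00 = $67,716.25.
Excess = $67,716.25 − $37,411.14 = $30,305.11.

Extra cost ≈ $30,305.11 per year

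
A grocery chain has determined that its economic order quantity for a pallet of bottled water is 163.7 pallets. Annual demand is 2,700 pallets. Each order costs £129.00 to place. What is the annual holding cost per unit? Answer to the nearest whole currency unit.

H ≈ £26

The basic EOQ model gives Q* = √(2DS/H); rearrange for the unknown.
From Q* = √(2DS/H): H = 2DS / Q*² = 2 × 2,700 × 129 / 163.7² = 25.9948.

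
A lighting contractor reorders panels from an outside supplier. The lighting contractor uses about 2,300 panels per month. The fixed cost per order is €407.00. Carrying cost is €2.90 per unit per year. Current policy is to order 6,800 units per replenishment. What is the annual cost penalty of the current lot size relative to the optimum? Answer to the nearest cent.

Extra cost ≈ €3,440.23 per year

Annual demand D = 2,300 × 12 = 27,600.
EOQ = √(2DS/H) = √(2 × 27,600 × 407 / 2.9) ≈ 2783.35.
Cost at Q* = (D/Q*)S + (Q*/2)H = √(2DSH) ≈ €8,071.71.
Cost at Q = 6,800: (27,600/6,800)×407 + (6,800/2)×2.9 = €1,651.94 + €9,860.00 = €11,511.94.
Excess = €11,511.94 − €8,071.71 = €3,440.23.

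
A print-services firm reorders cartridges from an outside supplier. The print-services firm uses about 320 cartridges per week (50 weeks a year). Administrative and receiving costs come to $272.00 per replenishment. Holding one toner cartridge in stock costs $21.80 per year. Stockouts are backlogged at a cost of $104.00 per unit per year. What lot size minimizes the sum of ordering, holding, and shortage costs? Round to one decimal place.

Annual demand D = 320 × 50 = 16,000.
With planned backorders, Q* = √(2DS/H) · √((H+B)/B).
√(2DS/H) = √(2 × 16,000 × 272 / 21.8) = 631.875.
√((H+B)/B) = √((21.8+104)/104) = 1.0998.
Q* ≈ 694.952.

Q* ≈ 695.0 cartridges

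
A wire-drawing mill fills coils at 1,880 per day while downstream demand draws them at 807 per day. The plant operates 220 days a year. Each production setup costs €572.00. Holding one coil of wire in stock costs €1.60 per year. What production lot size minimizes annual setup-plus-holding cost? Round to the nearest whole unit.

Q* ≈ 14,914 coils

Annual demand D = 807 × 220 = 177,540.
Production build-up factor (1 − d/p) = 1 − 807/1,880 = 0.5707.
Q* = √(2DS / (H(1 − d/p))) = √(2 × 177,540 × 572 / (1.6 × 0.5707)).
= √(203,105,760 / 0.9132) ≈ 14913.521.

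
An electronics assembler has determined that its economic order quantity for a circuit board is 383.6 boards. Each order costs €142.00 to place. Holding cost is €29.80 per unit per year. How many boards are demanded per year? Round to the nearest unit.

Invert the EOQ relation Q*² = 2DS/H.
From Q* = √(2DS/H): D = Q*²H / (2S) = 383.6² × 29.8 / (2 × 142) = 15440.278.

D ≈ 15,440 boards per year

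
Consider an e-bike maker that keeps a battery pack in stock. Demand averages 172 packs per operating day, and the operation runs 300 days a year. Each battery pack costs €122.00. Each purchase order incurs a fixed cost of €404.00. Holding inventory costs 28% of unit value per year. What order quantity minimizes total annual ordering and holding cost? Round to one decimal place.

Q* ≈ 1,104.8 packs

Annual demand D = 172 × 300 = 51,600.
Holding cost H = 0.28 × €122.00 = €34.1600 per unit per year.
EOQ = √(2DS / H) = √(2 × 51,600 × 404 / 34.16).
= √(41,692,800 / 34.16) = √1,220,515.2225 ≈ 1104.769.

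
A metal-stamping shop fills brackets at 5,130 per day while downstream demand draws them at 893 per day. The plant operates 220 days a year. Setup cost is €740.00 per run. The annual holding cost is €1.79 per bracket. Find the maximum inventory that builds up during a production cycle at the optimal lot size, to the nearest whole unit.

I_max ≈ 11,583 brackets

Annual demand D = 893 × 220 = 196,460.
Production build-up factor (1 − d/p) = 1 − 893/5,130 = 0.8259.
Q* = √(2DS / (H(1 − d/p))) = √(2 × 196,460 × 740 / (1.79 × 0.8259)).
= √(290,760,800 / 1.4784) ≈ 14023.966.
Maximum inventory = Q*(1 − d/p) = 14023.966 × 0.8259 ≈ 11582.757.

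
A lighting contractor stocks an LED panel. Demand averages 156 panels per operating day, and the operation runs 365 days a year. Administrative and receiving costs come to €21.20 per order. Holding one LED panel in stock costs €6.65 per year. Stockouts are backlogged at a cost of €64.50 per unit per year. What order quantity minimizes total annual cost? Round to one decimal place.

Q* ≈ 632.8 panels

Annual demand D = 156 × 365 = 56,940.
With planned backorders, Q* = √(2DS/H) · √((H+B)/B).
√(2DS/H) = √(2 × 56,940 × 21.2 / 6.65) = 602.533.
√((H+B)/B) = √((6.65+64.5)/64.5) = 1.0503.
Q* ≈ 632.832.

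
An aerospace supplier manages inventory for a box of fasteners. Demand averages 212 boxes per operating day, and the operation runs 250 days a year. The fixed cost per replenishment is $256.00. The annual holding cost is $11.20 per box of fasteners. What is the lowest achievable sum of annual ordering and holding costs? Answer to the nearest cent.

TC* ≈ $17,433.39

Annual demand D = 212 × 250 = 53,000.
Q* = √(2DS/H) = √(2 × 53,000 × 256 / 11.2) ≈ 1556.55.
At the optimum the two cost components are equal, so total cost = 2·(Q*/2)H = Q*·H.
Minimum total = √(2DSH) = √(2 × 53,000 × 256 × 11.2) ≈ 17433.393.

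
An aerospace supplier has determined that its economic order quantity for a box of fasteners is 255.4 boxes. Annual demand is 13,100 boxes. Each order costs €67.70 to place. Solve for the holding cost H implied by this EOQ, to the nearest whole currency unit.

H ≈ €27

The basic EOQ model gives Q* = √(2DS/H); rearrange for the unknown.
From Q* = √(2DS/H): H = 2DS / Q*² = 2 × 13,100 × 67.7 / 255.4² = 27.1924.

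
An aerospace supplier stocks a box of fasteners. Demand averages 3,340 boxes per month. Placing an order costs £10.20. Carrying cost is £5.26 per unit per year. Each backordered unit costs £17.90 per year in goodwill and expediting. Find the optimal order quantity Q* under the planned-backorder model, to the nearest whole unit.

Q* ≈ 448 boxes

Annual demand D = 3,340 × 12 = 40,080.
With planned backorders, Q* = √(2DS/H) · √((H+B)/B).
√(2DS/H) = √(2 × 40,080 × 10.2 / 5.26) = 394.263.
√((H+B)/B) = √((5.26+17.9)/17.9) = 1.1375.
Q* ≈ 448.465.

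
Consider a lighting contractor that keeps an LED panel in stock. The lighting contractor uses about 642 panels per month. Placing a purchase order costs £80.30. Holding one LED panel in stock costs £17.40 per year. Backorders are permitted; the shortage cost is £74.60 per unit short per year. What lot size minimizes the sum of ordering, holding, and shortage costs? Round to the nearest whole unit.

Q* ≈ 296 panels

Annual demand D = 642 × 12 = 7,704.
With planned backorders, Q* = √(2DS/H) · √((H+B)/B).
√(2DS/H) = √(2 × 7,704 × 80.3 / 17.4) = 266.659.
√((H+B)/B) = √((17.4+74.6)/74.6) = 1.1105.
Q* ≈ 296.129.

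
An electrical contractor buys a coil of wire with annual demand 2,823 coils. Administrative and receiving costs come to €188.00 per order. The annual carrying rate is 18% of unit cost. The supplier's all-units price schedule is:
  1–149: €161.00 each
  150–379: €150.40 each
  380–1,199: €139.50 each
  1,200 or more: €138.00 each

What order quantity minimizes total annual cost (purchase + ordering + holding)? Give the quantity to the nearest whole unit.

Holding cost per unit per year at price C is H = 0.18·C.
For each price level, check whether its EOQ is feasible; otherwise the best quantity at that price is the breakpoint.
Tier 1 (€161.00): EOQ = 191.4 exceeds tier's upper bound 149, so this tier is dominated.
EOQ at €150.40 = 198.0 (feasible in tier 2): TC = 2,823×€150.40 + (2,823/198.0)×188 + (198.0/2)×0.18×€150.40 = €429,939.75.
EOQ at €139.50 = 205.6 < 380, so use break Q=380: TC = 2,823×€139.50 + (2,823/380.0)×188 + (380.0/2)×0.18×€139.50 = €399,976.04.
EOQ at €138.00 = 206.7 < 1200, so use break Q=1200: TC = 2,823×€138.00 + (2,823/1200.0)×188 + (1200.0/2)×0.18×€138.00 = €404,920.27.
Lowest total cost is €399,976.04 at Q = 380.0.

Q* ≈ 380 coils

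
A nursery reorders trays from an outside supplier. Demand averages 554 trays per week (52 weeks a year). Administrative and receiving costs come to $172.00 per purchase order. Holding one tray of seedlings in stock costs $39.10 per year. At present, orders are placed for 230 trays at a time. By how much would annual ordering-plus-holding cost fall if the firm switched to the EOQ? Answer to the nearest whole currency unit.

Annual demand D = 554 × 52 = 28,808.
EOQ = √(2DS/H) = √(2 × 28,808 × 172 / 39.1) ≈ 503.44.
Cost at Q* = (D/Q*)S + (Q*/2)H = √(2DSH) ≈ $19,684.49.
Cost at Q = 230: (28,808/230)×172 + (230/2)×39.1 = $21,543.37 + $4,496.50 = $26,039.87.
Excess = $26,039.87 − $19,684.49 = $6,355.38.

Extra cost ≈ $6,355 per year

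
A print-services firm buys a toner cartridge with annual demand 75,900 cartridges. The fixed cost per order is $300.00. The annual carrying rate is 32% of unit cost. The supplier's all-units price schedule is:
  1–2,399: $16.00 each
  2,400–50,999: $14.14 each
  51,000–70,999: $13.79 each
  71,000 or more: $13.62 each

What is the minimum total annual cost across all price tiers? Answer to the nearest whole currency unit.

Holding cost per unit per year at price C is H = 0.32·C.
Candidates are each tier's EOQ (if it falls in that tier) and each price-break quantity.
Tier 1 ($16.00): EOQ = 2982.4 exceeds tier's upper bound 2399, so this tier is dominated.
EOQ at $14.14 = 3172.5 (feasible in tier 2): TC = 75,900×$14.14 + (75,900/3172.5)×300 + (3172.5/2)×0.32×$14.14 = $1,087,580.77.
EOQ at $13.79 = 3212.5 < 51000, so use break Q=51000: TC = 75,900×$13.79 + (75,900/51000.0)×300 + (51000.0/2)×0.32×$13.79 = $1,159,633.87.
EOQ at $13.62 = 3232.5 < 71000, so use break Q=71000: TC = 75,900×$13.62 + (75,900/71000.0)×300 + (71000.0/2)×0.32×$13.62 = $1,188,801.90.
Lowest total cost among the candidates is at Q = 3172.5.

TC* ≈ $1,087,581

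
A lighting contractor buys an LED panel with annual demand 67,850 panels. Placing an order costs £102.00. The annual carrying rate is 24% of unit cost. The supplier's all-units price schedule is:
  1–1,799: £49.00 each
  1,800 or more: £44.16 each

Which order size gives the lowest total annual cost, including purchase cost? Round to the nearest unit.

Holding cost per unit per year at price C is H = 0.24·C.
Candidates are each tier's EOQ (if it falls in that tier) and each price-break quantity.
EOQ at £49.00 = 1084.9 (feasible in tier 1): TC = 67,850×£49.00 + (67,850/1084.9)×102 + (1084.9/2)×0.24×£49.00 = £3,337,408.33.
EOQ at £44.16 = 1142.8 < 1800, so use break Q=1800: TC = 67,850×£44.16 + (67,850/1800.0)×102 + (1800.0/2)×0.24×£44.16 = £3,009,639.39.
Lowest total cost is £3,009,639.39 at Q = 1800.0.

Q* ≈ 1,800 panels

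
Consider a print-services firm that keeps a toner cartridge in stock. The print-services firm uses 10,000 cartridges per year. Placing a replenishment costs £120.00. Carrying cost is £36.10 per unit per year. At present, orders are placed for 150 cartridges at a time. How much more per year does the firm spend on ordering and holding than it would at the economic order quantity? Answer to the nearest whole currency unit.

Extra cost ≈ £1,399 per year

EOQ = √(2DS/H) = √(2 × 10,000 × 120 / 36.1) ≈ 257.84.
Cost at Q* = (D/Q*)S + (Q*/2)H = √(2DSH) ≈ £9,308.06.
Cost at Q = 150: (10,000/150)×120 + (150/2)×36.1 = £8,000.00 + £2,707.50 = £10,707.50.
Excess = £10,707.50 − £9,308.06 = £1,399.44.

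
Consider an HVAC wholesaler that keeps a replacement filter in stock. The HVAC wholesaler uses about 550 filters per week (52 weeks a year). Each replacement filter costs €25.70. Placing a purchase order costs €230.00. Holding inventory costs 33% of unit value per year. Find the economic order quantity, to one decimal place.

Q* ≈ 1,245.5 filters

Annual demand D = 550 × 52 = 28,600.
Holding cost H = 0.33 × €25.70 = €8.4810 per unit per year.
EOQ = √(2DS / H) = √(2 × 28,600 × 230 / 8.481).
= √(13,156,000 / 8.481) = √1,551,232.166 ≈ 1245.485.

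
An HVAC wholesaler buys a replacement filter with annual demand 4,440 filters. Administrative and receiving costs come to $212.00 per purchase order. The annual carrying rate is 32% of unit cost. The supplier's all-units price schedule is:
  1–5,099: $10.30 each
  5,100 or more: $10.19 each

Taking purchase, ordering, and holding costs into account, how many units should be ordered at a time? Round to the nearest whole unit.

Holding cost per unit per year at price C is H = 0.32·C.
For each price level, check whether its EOQ is feasible; otherwise the best quantity at that price is the breakpoint.
EOQ at $10.30 = 755.8 (feasible in tier 1): TC = 4,440×$10.30 + (4,440/755.8)×212 + (755.8/2)×0.32×$10.30 = $48,222.97.
EOQ at $10.19 = 759.8 < 5100, so use break Q=5100: TC = 4,440×$10.19 + (4,440/5100.0)×212 + (5100.0/2)×0.32×$10.19 = $53,743.20.
Lowest total cost is $48,222.97 at Q = 755.8.

Q* ≈ 756 filters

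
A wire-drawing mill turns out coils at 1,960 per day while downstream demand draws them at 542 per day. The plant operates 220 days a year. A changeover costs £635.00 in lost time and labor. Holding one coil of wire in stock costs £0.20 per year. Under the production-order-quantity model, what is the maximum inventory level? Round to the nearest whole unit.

I_max ≈ 23,405 coils

Annual demand D = 542 × 220 = 119,240.
Production build-up factor (1 − d/p) = 1 − 542/1,960 = 0.7235.
Q* = √(2DS / (H(1 − d/p))) = √(2 × 119,240 × 635 / (0.2 × 0.7235)).
= √(151,434,800 / 0.1447) ≈ 32351.004.
Maximum inventory = Q*(1 − d/p) = 32351.004 × 0.7235 ≈ 23404.961.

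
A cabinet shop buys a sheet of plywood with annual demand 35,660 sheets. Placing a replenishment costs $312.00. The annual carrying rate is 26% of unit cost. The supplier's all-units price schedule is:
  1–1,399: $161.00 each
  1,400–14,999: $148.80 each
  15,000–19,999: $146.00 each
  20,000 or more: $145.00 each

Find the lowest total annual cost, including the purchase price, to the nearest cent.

TC* ≈ $5,341,236.69

Holding cost per unit per year at price C is H = 0.26·C.
For each price level, check whether its EOQ is feasible; otherwise the best quantity at that price is the breakpoint.
EOQ at $161.00 = 729.1 (feasible in tier 1): TC = 35,660×$161.00 + (35,660/729.1)×312 + (729.1/2)×0.26×$161.00 = $5,771,779.86.
EOQ at $148.80 = 758.4 < 1400, so use break Q=1400: TC = 35,660×$148.80 + (35,660/1400.0)×312 + (1400.0/2)×0.26×$148.80 = $5,341,236.69.
EOQ at $146.00 = 765.6 < 15000, so use break Q=15000: TC = 35,660×$146.00 + (35,660/15000.0)×312 + (15000.0/2)×0.26×$146.00 = $5,491,801.73.
EOQ at $145.00 = 768.3 < 20000, so use break Q=20000: TC = 35,660×$145.00 + (35,660/20000.0)×312 + (20000.0/2)×0.26×$145.00 = $5,548,256.30.
Lowest total cost among the candidates is at Q = 1400.0.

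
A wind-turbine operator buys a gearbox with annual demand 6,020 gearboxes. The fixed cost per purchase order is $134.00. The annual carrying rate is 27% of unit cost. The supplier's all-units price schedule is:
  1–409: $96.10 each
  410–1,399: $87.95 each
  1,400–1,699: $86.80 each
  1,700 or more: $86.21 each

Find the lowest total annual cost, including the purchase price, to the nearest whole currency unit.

Holding cost per unit per year at price C is H = 0.27·C.
For each price level, check whether its EOQ is feasible; otherwise the best quantity at that price is the breakpoint.
EOQ at $96.10 = 249.4 (feasible in tier 1): TC = 6,020×$96.10 + (6,020/249.4)×134 + (249.4/2)×0.27×$96.10 = $584,992.07.
EOQ at $87.95 = 260.7 < 410, so use break Q=410: TC = 6,020×$87.95 + (6,020/410.0)×134 + (410.0/2)×0.27×$87.95 = $536,294.54.
EOQ at $86.80 = 262.4 < 1400, so use break Q=1400: TC = 6,020×$86.80 + (6,020/1400.0)×134 + (1400.0/2)×0.27×$86.80 = $539,517.40.
EOQ at $86.21 = 263.3 < 1700, so use break Q=1700: TC = 6,020×$86.21 + (6,020/1700.0)×134 + (1700.0/2)×0.27×$86.21 = $539,243.91.
Lowest total cost among the candidates is at Q = 410.0.

TC* ≈ $536,295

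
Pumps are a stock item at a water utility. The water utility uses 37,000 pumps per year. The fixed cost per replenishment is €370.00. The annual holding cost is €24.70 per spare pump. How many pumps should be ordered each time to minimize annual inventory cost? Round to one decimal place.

EOQ = √(2DS / H) = √(2 × 37,000 × 370 / 24.7).
= √(27,380,000 / 24.7) = √1,108,502.0243 ≈ 1052.854.

Q* ≈ 1,052.9 pumps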